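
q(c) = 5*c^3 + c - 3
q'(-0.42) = 3.65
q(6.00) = 1083.00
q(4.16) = 361.12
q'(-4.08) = 250.70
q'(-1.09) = 18.82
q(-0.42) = -3.79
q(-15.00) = -16893.00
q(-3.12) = -157.98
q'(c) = 15*c^2 + 1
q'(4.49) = 303.40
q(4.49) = 454.08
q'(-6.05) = 550.04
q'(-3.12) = 147.02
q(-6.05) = -1116.28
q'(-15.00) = 3376.00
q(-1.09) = -10.57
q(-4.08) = -346.67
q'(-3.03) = 138.71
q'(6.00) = 541.00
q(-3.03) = -145.12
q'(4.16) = 260.58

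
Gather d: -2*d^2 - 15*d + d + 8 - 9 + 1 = -2*d^2 - 14*d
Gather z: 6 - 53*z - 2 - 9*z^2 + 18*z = -9*z^2 - 35*z + 4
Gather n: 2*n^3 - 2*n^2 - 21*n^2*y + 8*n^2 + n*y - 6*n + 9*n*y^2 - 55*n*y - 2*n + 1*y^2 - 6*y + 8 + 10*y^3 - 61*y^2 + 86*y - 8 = 2*n^3 + n^2*(6 - 21*y) + n*(9*y^2 - 54*y - 8) + 10*y^3 - 60*y^2 + 80*y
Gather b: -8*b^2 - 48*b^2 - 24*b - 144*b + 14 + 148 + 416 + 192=-56*b^2 - 168*b + 770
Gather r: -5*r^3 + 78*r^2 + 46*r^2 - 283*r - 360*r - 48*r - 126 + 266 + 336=-5*r^3 + 124*r^2 - 691*r + 476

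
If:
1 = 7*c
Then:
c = 1/7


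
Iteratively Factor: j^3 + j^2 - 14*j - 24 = (j + 3)*(j^2 - 2*j - 8) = (j - 4)*(j + 3)*(j + 2)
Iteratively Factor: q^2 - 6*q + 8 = (q - 2)*(q - 4)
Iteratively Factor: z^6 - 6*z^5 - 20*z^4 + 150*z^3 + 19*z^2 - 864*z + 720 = (z - 1)*(z^5 - 5*z^4 - 25*z^3 + 125*z^2 + 144*z - 720) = (z - 1)*(z + 4)*(z^4 - 9*z^3 + 11*z^2 + 81*z - 180) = (z - 1)*(z + 3)*(z + 4)*(z^3 - 12*z^2 + 47*z - 60) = (z - 3)*(z - 1)*(z + 3)*(z + 4)*(z^2 - 9*z + 20) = (z - 4)*(z - 3)*(z - 1)*(z + 3)*(z + 4)*(z - 5)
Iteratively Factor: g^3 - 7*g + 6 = (g - 1)*(g^2 + g - 6) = (g - 1)*(g + 3)*(g - 2)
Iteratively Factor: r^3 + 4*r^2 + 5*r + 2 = (r + 1)*(r^2 + 3*r + 2) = (r + 1)^2*(r + 2)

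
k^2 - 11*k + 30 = (k - 6)*(k - 5)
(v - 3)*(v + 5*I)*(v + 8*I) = v^3 - 3*v^2 + 13*I*v^2 - 40*v - 39*I*v + 120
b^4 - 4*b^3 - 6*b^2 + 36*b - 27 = (b - 3)^2*(b - 1)*(b + 3)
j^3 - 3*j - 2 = (j - 2)*(j + 1)^2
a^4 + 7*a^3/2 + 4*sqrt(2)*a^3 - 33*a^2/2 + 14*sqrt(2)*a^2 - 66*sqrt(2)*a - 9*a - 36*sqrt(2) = (a - 3)*(a + 1/2)*(a + 6)*(a + 4*sqrt(2))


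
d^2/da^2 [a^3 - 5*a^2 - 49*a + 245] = 6*a - 10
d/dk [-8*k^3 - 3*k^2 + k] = -24*k^2 - 6*k + 1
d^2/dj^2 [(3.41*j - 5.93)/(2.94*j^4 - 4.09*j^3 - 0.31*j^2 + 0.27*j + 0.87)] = (353.696112*j^7 - 1681.193136*j^6 + 2462.786022*j^5 - 1083.388674*j^4 - 305.38252*j^3 + 363.49044*j^2 - 118.108206*j - 5.665254)/(25.412184*j^12 - 106.056972*j^11 + 139.503294*j^10 - 39.050857*j^9 - 11.629587*j^8 - 51.874266*j^7 + 41.570018*j^6 + 9.945432*j^5 + 1.094436*j^4 - 9.704394*j^3 - 0.513648*j^2 + 0.613089*j + 0.658503)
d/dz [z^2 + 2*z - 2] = 2*z + 2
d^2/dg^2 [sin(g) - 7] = -sin(g)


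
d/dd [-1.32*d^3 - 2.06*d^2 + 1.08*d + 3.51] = -3.96*d^2 - 4.12*d + 1.08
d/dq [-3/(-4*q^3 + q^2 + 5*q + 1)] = 3*(-12*q^2 + 2*q + 5)/(-4*q^3 + q^2 + 5*q + 1)^2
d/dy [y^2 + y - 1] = 2*y + 1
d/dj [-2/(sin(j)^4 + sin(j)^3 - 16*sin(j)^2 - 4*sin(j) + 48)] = 2*(4*sin(j)^3 + 3*sin(j)^2 - 32*sin(j) - 4)*cos(j)/(sin(j)^4 + sin(j)^3 - 16*sin(j)^2 - 4*sin(j) + 48)^2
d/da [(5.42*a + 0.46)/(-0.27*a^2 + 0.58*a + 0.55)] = (1.4634*a^2 + 0.2484*a + 2.7142)/(0.0729*a^4 - 0.3132*a^3 + 0.0393999999999999*a^2 + 0.638*a + 0.3025)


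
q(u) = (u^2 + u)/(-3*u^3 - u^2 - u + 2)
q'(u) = (2*u + 1)/(-3*u^3 - u^2 - u + 2) + (u^2 + u)*(9*u^2 + 2*u + 1)/(-3*u^3 - u^2 - u + 2)^2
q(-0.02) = -0.01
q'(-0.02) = 0.47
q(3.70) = -0.10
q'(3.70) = 0.03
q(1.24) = -0.43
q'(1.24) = 0.60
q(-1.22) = 0.04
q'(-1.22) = -0.14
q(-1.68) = 0.08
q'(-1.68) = -0.04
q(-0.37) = -0.10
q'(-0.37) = 0.05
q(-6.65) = 0.04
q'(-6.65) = 0.01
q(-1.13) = 0.02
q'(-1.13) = -0.16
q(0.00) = 0.00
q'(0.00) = 0.50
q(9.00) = -0.04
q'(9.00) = 0.00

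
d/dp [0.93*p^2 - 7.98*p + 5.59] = 1.86*p - 7.98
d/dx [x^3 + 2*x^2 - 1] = x*(3*x + 4)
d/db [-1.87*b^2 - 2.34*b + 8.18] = -3.74*b - 2.34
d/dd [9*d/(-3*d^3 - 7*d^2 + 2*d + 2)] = 9*(6*d^3 + 7*d^2 + 2)/(9*d^6 + 42*d^5 + 37*d^4 - 40*d^3 - 24*d^2 + 8*d + 4)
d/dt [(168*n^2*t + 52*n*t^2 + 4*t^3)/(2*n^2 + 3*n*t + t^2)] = 4*(84*n^4 + 52*n^3*t + 3*n^2*t^2 + 6*n*t^3 + t^4)/(4*n^4 + 12*n^3*t + 13*n^2*t^2 + 6*n*t^3 + t^4)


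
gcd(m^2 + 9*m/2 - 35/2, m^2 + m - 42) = m + 7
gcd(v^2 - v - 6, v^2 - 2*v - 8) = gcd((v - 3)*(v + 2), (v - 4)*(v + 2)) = v + 2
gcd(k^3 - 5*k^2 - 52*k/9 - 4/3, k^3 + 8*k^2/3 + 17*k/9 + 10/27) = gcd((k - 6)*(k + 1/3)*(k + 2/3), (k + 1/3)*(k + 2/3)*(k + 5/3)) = k^2 + k + 2/9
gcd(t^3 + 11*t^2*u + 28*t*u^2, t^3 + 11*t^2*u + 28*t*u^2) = t^3 + 11*t^2*u + 28*t*u^2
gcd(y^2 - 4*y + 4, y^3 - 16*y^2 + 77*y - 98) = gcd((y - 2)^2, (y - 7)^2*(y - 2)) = y - 2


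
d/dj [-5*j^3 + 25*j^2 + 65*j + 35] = -15*j^2 + 50*j + 65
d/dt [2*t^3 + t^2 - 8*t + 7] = 6*t^2 + 2*t - 8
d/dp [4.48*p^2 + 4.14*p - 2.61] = 8.96*p + 4.14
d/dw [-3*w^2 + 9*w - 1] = 9 - 6*w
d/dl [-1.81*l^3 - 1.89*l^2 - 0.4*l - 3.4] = -5.43*l^2 - 3.78*l - 0.4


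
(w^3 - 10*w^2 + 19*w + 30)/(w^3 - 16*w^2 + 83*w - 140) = (w^2 - 5*w - 6)/(w^2 - 11*w + 28)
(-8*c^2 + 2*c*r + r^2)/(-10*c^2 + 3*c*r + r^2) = (4*c + r)/(5*c + r)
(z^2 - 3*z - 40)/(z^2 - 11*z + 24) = (z + 5)/(z - 3)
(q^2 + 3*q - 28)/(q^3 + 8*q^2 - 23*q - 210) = (q - 4)/(q^2 + q - 30)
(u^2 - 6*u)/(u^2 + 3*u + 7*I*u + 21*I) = u*(u - 6)/(u^2 + u*(3 + 7*I) + 21*I)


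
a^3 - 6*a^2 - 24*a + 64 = (a - 8)*(a - 2)*(a + 4)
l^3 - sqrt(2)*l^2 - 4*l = l*(l - 2*sqrt(2))*(l + sqrt(2))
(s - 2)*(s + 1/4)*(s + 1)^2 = s^4 + s^3/4 - 3*s^2 - 11*s/4 - 1/2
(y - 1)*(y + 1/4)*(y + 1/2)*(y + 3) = y^4 + 11*y^3/4 - 11*y^2/8 - 2*y - 3/8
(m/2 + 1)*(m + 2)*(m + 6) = m^3/2 + 5*m^2 + 14*m + 12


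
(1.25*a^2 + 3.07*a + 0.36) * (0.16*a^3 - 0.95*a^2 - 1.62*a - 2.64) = 0.2*a^5 - 0.6963*a^4 - 4.8839*a^3 - 8.6154*a^2 - 8.688*a - 0.9504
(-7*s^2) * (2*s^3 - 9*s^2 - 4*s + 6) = -14*s^5 + 63*s^4 + 28*s^3 - 42*s^2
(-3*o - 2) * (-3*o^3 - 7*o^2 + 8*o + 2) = 9*o^4 + 27*o^3 - 10*o^2 - 22*o - 4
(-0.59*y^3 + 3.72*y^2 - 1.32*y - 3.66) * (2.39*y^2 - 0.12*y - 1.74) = -1.4101*y^5 + 8.9616*y^4 - 2.5746*y^3 - 15.0618*y^2 + 2.736*y + 6.3684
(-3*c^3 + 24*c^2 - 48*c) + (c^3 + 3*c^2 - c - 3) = -2*c^3 + 27*c^2 - 49*c - 3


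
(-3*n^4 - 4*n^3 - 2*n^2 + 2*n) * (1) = -3*n^4 - 4*n^3 - 2*n^2 + 2*n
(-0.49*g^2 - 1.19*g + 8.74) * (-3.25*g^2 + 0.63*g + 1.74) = 1.5925*g^4 + 3.5588*g^3 - 30.0073*g^2 + 3.4356*g + 15.2076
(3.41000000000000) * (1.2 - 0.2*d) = 4.092 - 0.682*d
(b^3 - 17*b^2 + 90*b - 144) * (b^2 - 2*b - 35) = b^5 - 19*b^4 + 89*b^3 + 271*b^2 - 2862*b + 5040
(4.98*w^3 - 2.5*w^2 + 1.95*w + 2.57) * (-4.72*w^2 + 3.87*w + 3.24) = -23.5056*w^5 + 31.0726*w^4 - 2.7438*w^3 - 12.6839*w^2 + 16.2639*w + 8.3268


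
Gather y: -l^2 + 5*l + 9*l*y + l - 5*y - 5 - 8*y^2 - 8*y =-l^2 + 6*l - 8*y^2 + y*(9*l - 13) - 5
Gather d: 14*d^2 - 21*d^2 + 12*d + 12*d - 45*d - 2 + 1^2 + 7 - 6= -7*d^2 - 21*d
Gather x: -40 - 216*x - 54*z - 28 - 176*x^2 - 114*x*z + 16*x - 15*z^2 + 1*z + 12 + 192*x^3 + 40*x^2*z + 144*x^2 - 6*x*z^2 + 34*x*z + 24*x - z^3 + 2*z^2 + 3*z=192*x^3 + x^2*(40*z - 32) + x*(-6*z^2 - 80*z - 176) - z^3 - 13*z^2 - 50*z - 56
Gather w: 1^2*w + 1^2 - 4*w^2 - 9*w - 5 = -4*w^2 - 8*w - 4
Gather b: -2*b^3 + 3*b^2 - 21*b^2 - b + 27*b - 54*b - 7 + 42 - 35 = -2*b^3 - 18*b^2 - 28*b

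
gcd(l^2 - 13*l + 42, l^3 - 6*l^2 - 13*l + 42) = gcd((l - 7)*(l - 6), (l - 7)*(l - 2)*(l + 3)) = l - 7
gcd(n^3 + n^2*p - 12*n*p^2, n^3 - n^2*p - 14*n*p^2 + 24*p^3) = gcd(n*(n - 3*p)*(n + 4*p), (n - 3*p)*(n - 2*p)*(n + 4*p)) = -n^2 - n*p + 12*p^2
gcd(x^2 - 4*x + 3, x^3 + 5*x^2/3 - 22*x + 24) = x - 3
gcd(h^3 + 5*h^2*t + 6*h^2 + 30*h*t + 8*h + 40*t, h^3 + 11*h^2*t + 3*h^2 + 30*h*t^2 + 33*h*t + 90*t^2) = h + 5*t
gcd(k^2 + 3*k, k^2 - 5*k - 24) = k + 3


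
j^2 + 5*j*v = j*(j + 5*v)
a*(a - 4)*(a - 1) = a^3 - 5*a^2 + 4*a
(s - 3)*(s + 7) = s^2 + 4*s - 21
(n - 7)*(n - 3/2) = n^2 - 17*n/2 + 21/2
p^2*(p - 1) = p^3 - p^2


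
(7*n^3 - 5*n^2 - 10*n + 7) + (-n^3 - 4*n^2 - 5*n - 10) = 6*n^3 - 9*n^2 - 15*n - 3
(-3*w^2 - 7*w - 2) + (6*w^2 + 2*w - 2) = 3*w^2 - 5*w - 4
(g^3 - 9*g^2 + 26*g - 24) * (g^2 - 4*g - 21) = g^5 - 13*g^4 + 41*g^3 + 61*g^2 - 450*g + 504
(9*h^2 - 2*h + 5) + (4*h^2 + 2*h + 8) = 13*h^2 + 13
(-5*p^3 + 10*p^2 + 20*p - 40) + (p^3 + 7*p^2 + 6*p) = -4*p^3 + 17*p^2 + 26*p - 40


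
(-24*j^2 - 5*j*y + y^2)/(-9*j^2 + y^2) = (-8*j + y)/(-3*j + y)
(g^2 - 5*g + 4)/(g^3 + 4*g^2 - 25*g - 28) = (g - 1)/(g^2 + 8*g + 7)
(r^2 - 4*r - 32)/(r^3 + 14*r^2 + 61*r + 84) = (r - 8)/(r^2 + 10*r + 21)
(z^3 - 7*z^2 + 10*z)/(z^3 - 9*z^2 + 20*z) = (z - 2)/(z - 4)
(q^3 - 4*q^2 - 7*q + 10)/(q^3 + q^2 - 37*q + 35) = (q + 2)/(q + 7)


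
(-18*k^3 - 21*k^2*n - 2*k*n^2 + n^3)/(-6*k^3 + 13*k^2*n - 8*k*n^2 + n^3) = (3*k^2 + 4*k*n + n^2)/(k^2 - 2*k*n + n^2)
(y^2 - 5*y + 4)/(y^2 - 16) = (y - 1)/(y + 4)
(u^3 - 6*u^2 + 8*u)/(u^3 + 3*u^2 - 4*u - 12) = u*(u - 4)/(u^2 + 5*u + 6)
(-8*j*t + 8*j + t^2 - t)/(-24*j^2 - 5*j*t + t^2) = (t - 1)/(3*j + t)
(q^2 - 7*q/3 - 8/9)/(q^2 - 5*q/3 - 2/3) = (q - 8/3)/(q - 2)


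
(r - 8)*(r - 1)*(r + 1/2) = r^3 - 17*r^2/2 + 7*r/2 + 4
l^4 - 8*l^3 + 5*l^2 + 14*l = l*(l - 7)*(l - 2)*(l + 1)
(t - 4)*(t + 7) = t^2 + 3*t - 28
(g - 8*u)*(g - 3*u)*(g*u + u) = g^3*u - 11*g^2*u^2 + g^2*u + 24*g*u^3 - 11*g*u^2 + 24*u^3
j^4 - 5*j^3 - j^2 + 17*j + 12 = (j - 4)*(j - 3)*(j + 1)^2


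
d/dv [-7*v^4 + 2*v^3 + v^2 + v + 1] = -28*v^3 + 6*v^2 + 2*v + 1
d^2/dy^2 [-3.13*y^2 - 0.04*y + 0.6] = -6.26000000000000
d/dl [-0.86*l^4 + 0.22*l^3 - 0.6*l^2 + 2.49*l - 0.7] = -3.44*l^3 + 0.66*l^2 - 1.2*l + 2.49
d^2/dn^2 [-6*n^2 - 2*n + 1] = -12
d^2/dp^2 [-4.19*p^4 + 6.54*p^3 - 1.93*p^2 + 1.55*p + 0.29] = -50.28*p^2 + 39.24*p - 3.86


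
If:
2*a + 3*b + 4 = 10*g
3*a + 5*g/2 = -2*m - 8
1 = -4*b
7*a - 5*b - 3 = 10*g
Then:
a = 1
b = -1/4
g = 21/40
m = -197/32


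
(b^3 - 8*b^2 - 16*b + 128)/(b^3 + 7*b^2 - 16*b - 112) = (b - 8)/(b + 7)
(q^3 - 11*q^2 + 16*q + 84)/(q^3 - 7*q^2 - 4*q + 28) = (q - 6)/(q - 2)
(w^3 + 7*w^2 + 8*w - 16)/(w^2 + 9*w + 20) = (w^2 + 3*w - 4)/(w + 5)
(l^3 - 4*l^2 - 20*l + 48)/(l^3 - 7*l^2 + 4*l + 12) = (l + 4)/(l + 1)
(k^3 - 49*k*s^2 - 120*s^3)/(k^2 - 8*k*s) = k + 8*s + 15*s^2/k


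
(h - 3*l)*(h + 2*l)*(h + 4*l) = h^3 + 3*h^2*l - 10*h*l^2 - 24*l^3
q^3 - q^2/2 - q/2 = q*(q - 1)*(q + 1/2)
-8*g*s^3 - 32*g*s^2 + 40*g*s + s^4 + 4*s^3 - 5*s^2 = s*(-8*g + s)*(s - 1)*(s + 5)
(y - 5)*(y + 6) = y^2 + y - 30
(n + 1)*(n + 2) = n^2 + 3*n + 2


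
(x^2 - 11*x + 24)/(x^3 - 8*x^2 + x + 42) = (x - 8)/(x^2 - 5*x - 14)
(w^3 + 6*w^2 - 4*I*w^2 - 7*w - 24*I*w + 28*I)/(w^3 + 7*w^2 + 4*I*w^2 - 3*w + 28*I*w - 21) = (w^2 - w*(1 + 4*I) + 4*I)/(w^2 + 4*I*w - 3)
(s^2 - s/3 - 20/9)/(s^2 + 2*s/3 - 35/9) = (3*s + 4)/(3*s + 7)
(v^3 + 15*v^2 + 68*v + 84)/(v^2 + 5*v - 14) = (v^2 + 8*v + 12)/(v - 2)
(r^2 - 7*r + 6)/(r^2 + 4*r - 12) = (r^2 - 7*r + 6)/(r^2 + 4*r - 12)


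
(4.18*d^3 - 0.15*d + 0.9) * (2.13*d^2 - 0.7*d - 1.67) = 8.9034*d^5 - 2.926*d^4 - 7.3001*d^3 + 2.022*d^2 - 0.3795*d - 1.503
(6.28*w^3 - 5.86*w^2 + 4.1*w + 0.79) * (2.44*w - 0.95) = 15.3232*w^4 - 20.2644*w^3 + 15.571*w^2 - 1.9674*w - 0.7505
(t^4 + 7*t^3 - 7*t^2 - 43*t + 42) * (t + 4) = t^5 + 11*t^4 + 21*t^3 - 71*t^2 - 130*t + 168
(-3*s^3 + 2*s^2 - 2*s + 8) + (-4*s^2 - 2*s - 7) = -3*s^3 - 2*s^2 - 4*s + 1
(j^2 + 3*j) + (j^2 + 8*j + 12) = 2*j^2 + 11*j + 12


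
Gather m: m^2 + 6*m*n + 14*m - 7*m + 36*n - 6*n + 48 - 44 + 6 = m^2 + m*(6*n + 7) + 30*n + 10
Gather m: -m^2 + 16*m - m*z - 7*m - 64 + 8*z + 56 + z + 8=-m^2 + m*(9 - z) + 9*z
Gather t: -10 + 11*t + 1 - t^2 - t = -t^2 + 10*t - 9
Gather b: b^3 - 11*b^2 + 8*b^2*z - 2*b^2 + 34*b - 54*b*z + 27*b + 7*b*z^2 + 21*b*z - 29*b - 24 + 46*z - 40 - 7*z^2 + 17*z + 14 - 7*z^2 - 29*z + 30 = b^3 + b^2*(8*z - 13) + b*(7*z^2 - 33*z + 32) - 14*z^2 + 34*z - 20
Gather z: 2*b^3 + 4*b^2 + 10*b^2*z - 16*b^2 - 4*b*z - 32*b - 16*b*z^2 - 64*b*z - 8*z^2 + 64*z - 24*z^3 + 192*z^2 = 2*b^3 - 12*b^2 - 32*b - 24*z^3 + z^2*(184 - 16*b) + z*(10*b^2 - 68*b + 64)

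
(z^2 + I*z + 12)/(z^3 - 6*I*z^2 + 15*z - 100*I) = (z - 3*I)/(z^2 - 10*I*z - 25)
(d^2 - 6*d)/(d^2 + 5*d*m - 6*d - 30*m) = d/(d + 5*m)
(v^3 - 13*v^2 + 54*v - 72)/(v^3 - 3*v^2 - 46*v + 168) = (v - 3)/(v + 7)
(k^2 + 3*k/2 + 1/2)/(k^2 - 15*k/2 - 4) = (k + 1)/(k - 8)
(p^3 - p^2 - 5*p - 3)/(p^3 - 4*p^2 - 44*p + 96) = (p^3 - p^2 - 5*p - 3)/(p^3 - 4*p^2 - 44*p + 96)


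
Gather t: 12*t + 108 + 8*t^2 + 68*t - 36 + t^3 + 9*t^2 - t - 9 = t^3 + 17*t^2 + 79*t + 63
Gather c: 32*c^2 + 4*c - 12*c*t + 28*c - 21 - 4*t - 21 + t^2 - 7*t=32*c^2 + c*(32 - 12*t) + t^2 - 11*t - 42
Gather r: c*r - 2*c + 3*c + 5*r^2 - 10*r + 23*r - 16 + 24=c + 5*r^2 + r*(c + 13) + 8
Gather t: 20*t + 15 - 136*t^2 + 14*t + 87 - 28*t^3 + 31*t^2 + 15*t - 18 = -28*t^3 - 105*t^2 + 49*t + 84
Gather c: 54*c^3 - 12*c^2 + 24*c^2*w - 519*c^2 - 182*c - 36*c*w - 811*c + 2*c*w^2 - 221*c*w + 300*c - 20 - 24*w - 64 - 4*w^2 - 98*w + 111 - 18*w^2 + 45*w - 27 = 54*c^3 + c^2*(24*w - 531) + c*(2*w^2 - 257*w - 693) - 22*w^2 - 77*w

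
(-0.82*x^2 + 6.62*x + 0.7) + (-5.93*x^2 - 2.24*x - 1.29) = -6.75*x^2 + 4.38*x - 0.59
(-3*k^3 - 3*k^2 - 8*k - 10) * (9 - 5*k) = 15*k^4 - 12*k^3 + 13*k^2 - 22*k - 90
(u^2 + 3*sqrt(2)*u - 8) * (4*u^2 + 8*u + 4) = 4*u^4 + 8*u^3 + 12*sqrt(2)*u^3 - 28*u^2 + 24*sqrt(2)*u^2 - 64*u + 12*sqrt(2)*u - 32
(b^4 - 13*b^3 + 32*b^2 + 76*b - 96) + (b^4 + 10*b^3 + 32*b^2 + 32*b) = 2*b^4 - 3*b^3 + 64*b^2 + 108*b - 96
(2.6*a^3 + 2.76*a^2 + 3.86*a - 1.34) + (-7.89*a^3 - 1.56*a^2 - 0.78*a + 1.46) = -5.29*a^3 + 1.2*a^2 + 3.08*a + 0.12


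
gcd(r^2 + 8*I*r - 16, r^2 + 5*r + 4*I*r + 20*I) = r + 4*I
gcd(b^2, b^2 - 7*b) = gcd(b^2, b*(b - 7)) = b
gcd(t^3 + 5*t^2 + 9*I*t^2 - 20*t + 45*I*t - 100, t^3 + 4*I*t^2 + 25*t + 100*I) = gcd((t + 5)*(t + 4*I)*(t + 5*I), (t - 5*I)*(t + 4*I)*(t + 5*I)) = t^2 + 9*I*t - 20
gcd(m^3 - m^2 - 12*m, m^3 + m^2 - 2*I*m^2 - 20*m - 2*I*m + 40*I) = m - 4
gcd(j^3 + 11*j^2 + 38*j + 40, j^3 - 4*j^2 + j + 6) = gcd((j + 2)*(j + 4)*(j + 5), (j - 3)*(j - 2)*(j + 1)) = 1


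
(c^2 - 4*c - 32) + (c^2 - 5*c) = 2*c^2 - 9*c - 32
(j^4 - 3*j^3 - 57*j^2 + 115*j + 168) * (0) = 0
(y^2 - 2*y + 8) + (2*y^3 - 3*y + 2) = 2*y^3 + y^2 - 5*y + 10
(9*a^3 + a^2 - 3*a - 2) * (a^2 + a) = 9*a^5 + 10*a^4 - 2*a^3 - 5*a^2 - 2*a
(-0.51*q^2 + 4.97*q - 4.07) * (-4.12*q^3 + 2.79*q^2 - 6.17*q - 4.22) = 2.1012*q^5 - 21.8993*q^4 + 33.7814*q^3 - 39.868*q^2 + 4.1385*q + 17.1754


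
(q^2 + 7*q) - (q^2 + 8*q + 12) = -q - 12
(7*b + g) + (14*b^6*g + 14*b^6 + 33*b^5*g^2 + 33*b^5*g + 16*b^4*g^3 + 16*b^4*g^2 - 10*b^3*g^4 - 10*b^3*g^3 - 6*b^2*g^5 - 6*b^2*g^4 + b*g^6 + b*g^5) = 14*b^6*g + 14*b^6 + 33*b^5*g^2 + 33*b^5*g + 16*b^4*g^3 + 16*b^4*g^2 - 10*b^3*g^4 - 10*b^3*g^3 - 6*b^2*g^5 - 6*b^2*g^4 + b*g^6 + b*g^5 + 7*b + g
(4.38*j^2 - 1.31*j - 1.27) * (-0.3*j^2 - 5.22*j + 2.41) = -1.314*j^4 - 22.4706*j^3 + 17.775*j^2 + 3.4723*j - 3.0607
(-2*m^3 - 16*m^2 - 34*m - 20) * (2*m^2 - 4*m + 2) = -4*m^5 - 24*m^4 - 8*m^3 + 64*m^2 + 12*m - 40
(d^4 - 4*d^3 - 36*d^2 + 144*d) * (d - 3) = d^5 - 7*d^4 - 24*d^3 + 252*d^2 - 432*d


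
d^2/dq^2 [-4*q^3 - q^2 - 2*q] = -24*q - 2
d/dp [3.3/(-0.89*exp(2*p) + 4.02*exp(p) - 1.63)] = (5.874*exp(p) - 13.266)*exp(p)/(0.89*exp(2*p) - 4.02*exp(p) + 1.63)^2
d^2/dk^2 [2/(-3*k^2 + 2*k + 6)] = 4*(-9*k^2 + 6*k + 4*(3*k - 1)^2 + 18)/(-3*k^2 + 2*k + 6)^3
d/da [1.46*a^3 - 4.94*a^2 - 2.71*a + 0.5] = 4.38*a^2 - 9.88*a - 2.71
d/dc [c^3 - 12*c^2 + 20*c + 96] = 3*c^2 - 24*c + 20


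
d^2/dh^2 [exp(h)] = exp(h)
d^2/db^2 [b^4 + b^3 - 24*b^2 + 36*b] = 12*b^2 + 6*b - 48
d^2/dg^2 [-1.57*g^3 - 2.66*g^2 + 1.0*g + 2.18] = -9.42*g - 5.32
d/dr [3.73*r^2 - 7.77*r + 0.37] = 7.46*r - 7.77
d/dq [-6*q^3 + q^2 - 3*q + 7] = -18*q^2 + 2*q - 3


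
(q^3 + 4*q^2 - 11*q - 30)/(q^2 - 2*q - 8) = (q^2 + 2*q - 15)/(q - 4)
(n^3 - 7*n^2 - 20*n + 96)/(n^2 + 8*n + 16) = (n^2 - 11*n + 24)/(n + 4)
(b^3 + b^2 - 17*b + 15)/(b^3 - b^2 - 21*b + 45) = (b - 1)/(b - 3)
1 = 1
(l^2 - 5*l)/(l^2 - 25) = l/(l + 5)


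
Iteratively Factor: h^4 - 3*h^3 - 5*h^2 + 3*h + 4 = (h + 1)*(h^3 - 4*h^2 - h + 4) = (h - 4)*(h + 1)*(h^2 - 1) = (h - 4)*(h - 1)*(h + 1)*(h + 1)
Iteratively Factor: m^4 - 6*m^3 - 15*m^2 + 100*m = (m + 4)*(m^3 - 10*m^2 + 25*m) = m*(m + 4)*(m^2 - 10*m + 25) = m*(m - 5)*(m + 4)*(m - 5)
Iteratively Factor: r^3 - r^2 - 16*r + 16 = (r - 1)*(r^2 - 16) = (r - 4)*(r - 1)*(r + 4)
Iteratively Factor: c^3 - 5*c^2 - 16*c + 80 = (c + 4)*(c^2 - 9*c + 20) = (c - 5)*(c + 4)*(c - 4)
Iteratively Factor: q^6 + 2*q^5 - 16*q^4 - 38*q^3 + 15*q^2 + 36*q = (q + 1)*(q^5 + q^4 - 17*q^3 - 21*q^2 + 36*q) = (q + 1)*(q + 3)*(q^4 - 2*q^3 - 11*q^2 + 12*q) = (q + 1)*(q + 3)^2*(q^3 - 5*q^2 + 4*q) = q*(q + 1)*(q + 3)^2*(q^2 - 5*q + 4) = q*(q - 4)*(q + 1)*(q + 3)^2*(q - 1)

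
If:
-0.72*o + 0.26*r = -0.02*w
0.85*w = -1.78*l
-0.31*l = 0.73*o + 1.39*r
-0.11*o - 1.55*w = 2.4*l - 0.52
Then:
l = -0.61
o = 0.07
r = 0.10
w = 1.27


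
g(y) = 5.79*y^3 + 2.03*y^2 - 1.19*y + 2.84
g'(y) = 17.37*y^2 + 4.06*y - 1.19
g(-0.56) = 3.13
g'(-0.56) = 1.98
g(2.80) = 142.53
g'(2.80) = 146.36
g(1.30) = 17.44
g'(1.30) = 33.44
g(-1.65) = -15.68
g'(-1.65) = 39.40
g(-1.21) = -3.01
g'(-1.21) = 19.33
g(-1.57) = -12.69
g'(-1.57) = 35.25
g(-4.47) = -468.41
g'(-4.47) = 327.73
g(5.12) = 827.08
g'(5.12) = 474.94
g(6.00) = 1319.42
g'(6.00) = 648.49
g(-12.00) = -9695.68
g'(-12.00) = 2451.37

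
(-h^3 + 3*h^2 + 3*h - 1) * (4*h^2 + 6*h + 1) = -4*h^5 + 6*h^4 + 29*h^3 + 17*h^2 - 3*h - 1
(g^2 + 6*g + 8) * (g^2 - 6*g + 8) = g^4 - 20*g^2 + 64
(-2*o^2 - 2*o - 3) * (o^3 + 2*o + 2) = -2*o^5 - 2*o^4 - 7*o^3 - 8*o^2 - 10*o - 6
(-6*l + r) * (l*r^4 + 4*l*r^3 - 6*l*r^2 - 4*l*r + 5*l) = -6*l^2*r^4 - 24*l^2*r^3 + 36*l^2*r^2 + 24*l^2*r - 30*l^2 + l*r^5 + 4*l*r^4 - 6*l*r^3 - 4*l*r^2 + 5*l*r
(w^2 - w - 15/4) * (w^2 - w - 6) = w^4 - 2*w^3 - 35*w^2/4 + 39*w/4 + 45/2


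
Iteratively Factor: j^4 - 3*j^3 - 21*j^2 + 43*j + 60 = (j + 1)*(j^3 - 4*j^2 - 17*j + 60) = (j - 3)*(j + 1)*(j^2 - j - 20) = (j - 3)*(j + 1)*(j + 4)*(j - 5)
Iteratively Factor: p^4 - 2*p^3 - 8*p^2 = (p - 4)*(p^3 + 2*p^2) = p*(p - 4)*(p^2 + 2*p) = p^2*(p - 4)*(p + 2)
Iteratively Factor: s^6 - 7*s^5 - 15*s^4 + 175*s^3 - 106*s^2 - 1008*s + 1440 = (s + 4)*(s^5 - 11*s^4 + 29*s^3 + 59*s^2 - 342*s + 360) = (s - 4)*(s + 4)*(s^4 - 7*s^3 + s^2 + 63*s - 90) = (s - 5)*(s - 4)*(s + 4)*(s^3 - 2*s^2 - 9*s + 18) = (s - 5)*(s - 4)*(s - 2)*(s + 4)*(s^2 - 9) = (s - 5)*(s - 4)*(s - 3)*(s - 2)*(s + 4)*(s + 3)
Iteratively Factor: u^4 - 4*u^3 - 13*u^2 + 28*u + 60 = (u + 2)*(u^3 - 6*u^2 - u + 30) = (u + 2)^2*(u^2 - 8*u + 15) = (u - 5)*(u + 2)^2*(u - 3)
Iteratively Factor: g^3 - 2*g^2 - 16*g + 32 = (g + 4)*(g^2 - 6*g + 8) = (g - 2)*(g + 4)*(g - 4)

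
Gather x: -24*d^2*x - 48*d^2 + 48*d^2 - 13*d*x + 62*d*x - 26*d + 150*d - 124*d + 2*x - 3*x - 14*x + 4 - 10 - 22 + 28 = x*(-24*d^2 + 49*d - 15)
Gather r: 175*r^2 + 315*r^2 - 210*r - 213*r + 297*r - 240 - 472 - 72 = 490*r^2 - 126*r - 784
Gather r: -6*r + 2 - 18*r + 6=8 - 24*r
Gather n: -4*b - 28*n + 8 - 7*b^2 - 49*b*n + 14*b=-7*b^2 + 10*b + n*(-49*b - 28) + 8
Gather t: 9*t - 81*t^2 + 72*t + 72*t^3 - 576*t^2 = 72*t^3 - 657*t^2 + 81*t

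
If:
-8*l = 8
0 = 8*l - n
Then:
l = -1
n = -8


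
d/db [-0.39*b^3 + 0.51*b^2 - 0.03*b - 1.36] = -1.17*b^2 + 1.02*b - 0.03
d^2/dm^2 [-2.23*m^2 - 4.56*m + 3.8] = -4.46000000000000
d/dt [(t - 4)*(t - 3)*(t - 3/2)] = 3*t^2 - 17*t + 45/2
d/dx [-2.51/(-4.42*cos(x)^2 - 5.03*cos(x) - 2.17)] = (22.1884*cos(x) + 12.6253)*sin(x)/(4.42*cos(x)^2 + 5.03*cos(x) + 2.17)^2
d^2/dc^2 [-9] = 0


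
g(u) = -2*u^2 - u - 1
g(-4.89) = -43.93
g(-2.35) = -9.70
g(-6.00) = -67.00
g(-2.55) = -11.46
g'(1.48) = -6.92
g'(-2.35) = 8.40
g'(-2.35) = 8.40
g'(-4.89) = 18.56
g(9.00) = -172.00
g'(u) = -4*u - 1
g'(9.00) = -37.00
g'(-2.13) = 7.52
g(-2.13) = -7.94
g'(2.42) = -10.68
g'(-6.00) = 23.00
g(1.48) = -6.86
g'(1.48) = -6.92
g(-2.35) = -9.70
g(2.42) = -15.13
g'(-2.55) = 9.20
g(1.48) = -6.86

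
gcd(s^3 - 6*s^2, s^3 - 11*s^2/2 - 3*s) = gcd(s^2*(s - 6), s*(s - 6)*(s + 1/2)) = s^2 - 6*s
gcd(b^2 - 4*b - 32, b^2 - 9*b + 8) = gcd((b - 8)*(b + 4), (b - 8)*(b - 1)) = b - 8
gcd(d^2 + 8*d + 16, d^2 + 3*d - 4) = d + 4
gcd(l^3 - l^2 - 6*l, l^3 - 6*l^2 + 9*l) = l^2 - 3*l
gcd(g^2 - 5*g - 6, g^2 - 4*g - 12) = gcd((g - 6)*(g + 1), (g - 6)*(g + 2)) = g - 6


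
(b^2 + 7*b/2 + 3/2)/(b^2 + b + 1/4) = 2*(b + 3)/(2*b + 1)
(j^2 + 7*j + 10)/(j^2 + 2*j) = (j + 5)/j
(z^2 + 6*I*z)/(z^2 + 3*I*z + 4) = z*(z + 6*I)/(z^2 + 3*I*z + 4)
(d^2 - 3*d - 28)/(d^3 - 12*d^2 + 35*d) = (d + 4)/(d*(d - 5))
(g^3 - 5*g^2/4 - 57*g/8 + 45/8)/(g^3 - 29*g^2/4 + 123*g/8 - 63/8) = (2*g + 5)/(2*g - 7)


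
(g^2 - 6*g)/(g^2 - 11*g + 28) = g*(g - 6)/(g^2 - 11*g + 28)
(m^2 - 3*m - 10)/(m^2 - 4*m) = (m^2 - 3*m - 10)/(m*(m - 4))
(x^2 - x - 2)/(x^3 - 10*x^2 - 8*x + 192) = (x^2 - x - 2)/(x^3 - 10*x^2 - 8*x + 192)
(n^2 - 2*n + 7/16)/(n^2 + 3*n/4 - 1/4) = (n - 7/4)/(n + 1)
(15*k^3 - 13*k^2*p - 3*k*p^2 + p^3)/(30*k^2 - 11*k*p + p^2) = (-3*k^2 + 2*k*p + p^2)/(-6*k + p)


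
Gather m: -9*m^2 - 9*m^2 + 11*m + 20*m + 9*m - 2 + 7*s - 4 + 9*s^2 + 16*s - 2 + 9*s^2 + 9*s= -18*m^2 + 40*m + 18*s^2 + 32*s - 8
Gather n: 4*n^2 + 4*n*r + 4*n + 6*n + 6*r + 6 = 4*n^2 + n*(4*r + 10) + 6*r + 6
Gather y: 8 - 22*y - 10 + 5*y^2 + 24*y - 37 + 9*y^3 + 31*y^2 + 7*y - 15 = 9*y^3 + 36*y^2 + 9*y - 54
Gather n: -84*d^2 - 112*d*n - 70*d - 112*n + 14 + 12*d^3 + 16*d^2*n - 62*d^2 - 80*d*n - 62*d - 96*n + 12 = 12*d^3 - 146*d^2 - 132*d + n*(16*d^2 - 192*d - 208) + 26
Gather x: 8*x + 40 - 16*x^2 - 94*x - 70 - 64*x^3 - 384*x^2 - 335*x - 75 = -64*x^3 - 400*x^2 - 421*x - 105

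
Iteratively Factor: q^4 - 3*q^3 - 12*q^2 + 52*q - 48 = (q + 4)*(q^3 - 7*q^2 + 16*q - 12) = (q - 3)*(q + 4)*(q^2 - 4*q + 4) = (q - 3)*(q - 2)*(q + 4)*(q - 2)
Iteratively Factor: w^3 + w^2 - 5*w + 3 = (w - 1)*(w^2 + 2*w - 3) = (w - 1)*(w + 3)*(w - 1)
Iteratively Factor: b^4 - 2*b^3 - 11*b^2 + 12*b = (b - 4)*(b^3 + 2*b^2 - 3*b) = b*(b - 4)*(b^2 + 2*b - 3) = b*(b - 4)*(b + 3)*(b - 1)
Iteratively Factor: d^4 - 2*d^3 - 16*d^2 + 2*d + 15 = (d - 5)*(d^3 + 3*d^2 - d - 3) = (d - 5)*(d + 1)*(d^2 + 2*d - 3) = (d - 5)*(d + 1)*(d + 3)*(d - 1)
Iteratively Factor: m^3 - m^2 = (m)*(m^2 - m) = m*(m - 1)*(m)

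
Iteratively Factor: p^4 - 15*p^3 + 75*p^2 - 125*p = (p)*(p^3 - 15*p^2 + 75*p - 125) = p*(p - 5)*(p^2 - 10*p + 25) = p*(p - 5)^2*(p - 5)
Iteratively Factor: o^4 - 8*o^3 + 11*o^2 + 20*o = (o - 4)*(o^3 - 4*o^2 - 5*o) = (o - 5)*(o - 4)*(o^2 + o) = (o - 5)*(o - 4)*(o + 1)*(o)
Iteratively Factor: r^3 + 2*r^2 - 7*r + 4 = (r - 1)*(r^2 + 3*r - 4) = (r - 1)*(r + 4)*(r - 1)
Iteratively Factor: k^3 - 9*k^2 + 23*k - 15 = (k - 1)*(k^2 - 8*k + 15) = (k - 3)*(k - 1)*(k - 5)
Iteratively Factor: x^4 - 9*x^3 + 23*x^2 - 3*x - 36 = (x + 1)*(x^3 - 10*x^2 + 33*x - 36) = (x - 3)*(x + 1)*(x^2 - 7*x + 12) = (x - 3)^2*(x + 1)*(x - 4)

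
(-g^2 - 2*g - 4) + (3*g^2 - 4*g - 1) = 2*g^2 - 6*g - 5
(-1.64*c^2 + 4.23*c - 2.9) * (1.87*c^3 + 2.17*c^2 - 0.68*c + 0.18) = -3.0668*c^5 + 4.3513*c^4 + 4.8713*c^3 - 9.4646*c^2 + 2.7334*c - 0.522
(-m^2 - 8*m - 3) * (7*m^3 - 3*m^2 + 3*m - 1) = -7*m^5 - 53*m^4 - 14*m^2 - m + 3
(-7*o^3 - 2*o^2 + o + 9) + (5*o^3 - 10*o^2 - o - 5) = -2*o^3 - 12*o^2 + 4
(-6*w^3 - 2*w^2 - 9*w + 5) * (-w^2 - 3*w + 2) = 6*w^5 + 20*w^4 + 3*w^3 + 18*w^2 - 33*w + 10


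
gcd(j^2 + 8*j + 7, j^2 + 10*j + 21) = j + 7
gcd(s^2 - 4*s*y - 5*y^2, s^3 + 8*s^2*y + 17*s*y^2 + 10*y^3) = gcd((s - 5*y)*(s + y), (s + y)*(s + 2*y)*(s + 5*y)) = s + y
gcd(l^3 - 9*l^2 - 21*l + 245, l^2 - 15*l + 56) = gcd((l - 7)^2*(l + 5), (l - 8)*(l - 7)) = l - 7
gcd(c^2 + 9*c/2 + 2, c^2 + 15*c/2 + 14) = c + 4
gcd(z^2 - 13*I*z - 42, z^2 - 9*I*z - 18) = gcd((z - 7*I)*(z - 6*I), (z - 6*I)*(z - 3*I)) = z - 6*I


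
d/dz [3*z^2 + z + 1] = 6*z + 1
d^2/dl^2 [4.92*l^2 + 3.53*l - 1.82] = 9.84000000000000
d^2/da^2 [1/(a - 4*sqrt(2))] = 2/(a - 4*sqrt(2))^3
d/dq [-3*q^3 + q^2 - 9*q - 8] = -9*q^2 + 2*q - 9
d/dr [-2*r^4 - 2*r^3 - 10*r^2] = 2*r*(-4*r^2 - 3*r - 10)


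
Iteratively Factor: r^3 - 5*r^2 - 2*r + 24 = (r - 3)*(r^2 - 2*r - 8) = (r - 4)*(r - 3)*(r + 2)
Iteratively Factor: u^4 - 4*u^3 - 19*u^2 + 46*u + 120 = (u + 2)*(u^3 - 6*u^2 - 7*u + 60) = (u - 5)*(u + 2)*(u^2 - u - 12) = (u - 5)*(u - 4)*(u + 2)*(u + 3)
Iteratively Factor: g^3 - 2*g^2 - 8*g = (g + 2)*(g^2 - 4*g) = g*(g + 2)*(g - 4)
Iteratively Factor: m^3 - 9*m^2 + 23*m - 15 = (m - 3)*(m^2 - 6*m + 5) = (m - 3)*(m - 1)*(m - 5)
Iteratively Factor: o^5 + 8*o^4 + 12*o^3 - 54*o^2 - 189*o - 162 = (o - 3)*(o^4 + 11*o^3 + 45*o^2 + 81*o + 54) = (o - 3)*(o + 3)*(o^3 + 8*o^2 + 21*o + 18) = (o - 3)*(o + 2)*(o + 3)*(o^2 + 6*o + 9) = (o - 3)*(o + 2)*(o + 3)^2*(o + 3)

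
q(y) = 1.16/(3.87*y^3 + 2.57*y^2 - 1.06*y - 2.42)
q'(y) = 1.16*(-11.61*y^2 - 5.14*y + 1.06)/(3.87*y^3 + 2.57*y^2 - 1.06*y - 2.42)^2 = (-13.4676*y^2 - 5.9624*y + 1.2296)/(3.87*y^3 + 2.57*y^2 - 1.06*y - 2.42)^2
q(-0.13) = -0.52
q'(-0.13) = 0.35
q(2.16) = 0.03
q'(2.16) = -0.03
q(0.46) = -0.58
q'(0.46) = -1.10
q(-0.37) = -0.62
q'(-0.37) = 0.45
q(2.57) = 0.01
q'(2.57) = -0.02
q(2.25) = 0.02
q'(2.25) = -0.03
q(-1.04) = -0.40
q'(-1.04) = -0.85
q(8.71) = 0.00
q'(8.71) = -0.00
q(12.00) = 0.00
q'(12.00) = -0.00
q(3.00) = 0.01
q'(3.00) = -0.01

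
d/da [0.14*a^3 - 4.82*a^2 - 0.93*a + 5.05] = 0.42*a^2 - 9.64*a - 0.93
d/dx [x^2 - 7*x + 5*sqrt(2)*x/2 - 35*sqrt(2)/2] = 2*x - 7 + 5*sqrt(2)/2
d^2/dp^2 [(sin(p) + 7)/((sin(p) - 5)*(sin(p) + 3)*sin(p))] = (-4*sin(p)^4 - 57*sin(p)^3 + 96*sin(p)^2 + 200*sin(p) - 816 - 2037/sin(p) + 1260/sin(p)^2 + 3150/sin(p)^3)/((sin(p) - 5)^3*(sin(p) + 3)^3)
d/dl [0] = 0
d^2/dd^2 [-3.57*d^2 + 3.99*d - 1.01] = -7.14000000000000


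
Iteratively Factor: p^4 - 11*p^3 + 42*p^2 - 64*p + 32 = (p - 4)*(p^3 - 7*p^2 + 14*p - 8) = (p - 4)^2*(p^2 - 3*p + 2) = (p - 4)^2*(p - 2)*(p - 1)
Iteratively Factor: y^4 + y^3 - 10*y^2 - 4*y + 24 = (y - 2)*(y^3 + 3*y^2 - 4*y - 12) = (y - 2)*(y + 3)*(y^2 - 4) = (y - 2)^2*(y + 3)*(y + 2)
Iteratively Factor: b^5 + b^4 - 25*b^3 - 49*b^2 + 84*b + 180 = (b + 3)*(b^4 - 2*b^3 - 19*b^2 + 8*b + 60) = (b + 3)^2*(b^3 - 5*b^2 - 4*b + 20) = (b - 5)*(b + 3)^2*(b^2 - 4) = (b - 5)*(b - 2)*(b + 3)^2*(b + 2)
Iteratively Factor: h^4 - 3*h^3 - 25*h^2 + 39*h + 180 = (h - 5)*(h^3 + 2*h^2 - 15*h - 36) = (h - 5)*(h + 3)*(h^2 - h - 12) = (h - 5)*(h + 3)^2*(h - 4)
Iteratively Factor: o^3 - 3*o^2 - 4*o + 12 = (o - 2)*(o^2 - o - 6) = (o - 2)*(o + 2)*(o - 3)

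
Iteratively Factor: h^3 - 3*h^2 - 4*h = (h + 1)*(h^2 - 4*h) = h*(h + 1)*(h - 4)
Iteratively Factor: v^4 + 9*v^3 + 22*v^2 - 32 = (v + 2)*(v^3 + 7*v^2 + 8*v - 16) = (v + 2)*(v + 4)*(v^2 + 3*v - 4) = (v - 1)*(v + 2)*(v + 4)*(v + 4)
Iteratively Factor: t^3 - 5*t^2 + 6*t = (t)*(t^2 - 5*t + 6) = t*(t - 3)*(t - 2)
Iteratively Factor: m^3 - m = (m - 1)*(m^2 + m) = (m - 1)*(m + 1)*(m)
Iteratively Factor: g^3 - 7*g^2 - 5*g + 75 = (g - 5)*(g^2 - 2*g - 15) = (g - 5)*(g + 3)*(g - 5)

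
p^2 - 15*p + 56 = (p - 8)*(p - 7)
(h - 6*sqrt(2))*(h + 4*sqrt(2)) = h^2 - 2*sqrt(2)*h - 48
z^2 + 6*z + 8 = (z + 2)*(z + 4)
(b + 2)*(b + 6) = b^2 + 8*b + 12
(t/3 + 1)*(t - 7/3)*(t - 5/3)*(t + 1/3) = t^4/3 - 2*t^3/9 - 76*t^2/27 + 242*t/81 + 35/27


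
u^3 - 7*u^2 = u^2*(u - 7)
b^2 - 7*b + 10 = (b - 5)*(b - 2)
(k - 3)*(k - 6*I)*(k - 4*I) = k^3 - 3*k^2 - 10*I*k^2 - 24*k + 30*I*k + 72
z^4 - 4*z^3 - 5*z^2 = z^2*(z - 5)*(z + 1)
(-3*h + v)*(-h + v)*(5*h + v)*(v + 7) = 15*h^3*v + 105*h^3 - 17*h^2*v^2 - 119*h^2*v + h*v^3 + 7*h*v^2 + v^4 + 7*v^3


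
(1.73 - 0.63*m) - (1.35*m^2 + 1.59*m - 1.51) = -1.35*m^2 - 2.22*m + 3.24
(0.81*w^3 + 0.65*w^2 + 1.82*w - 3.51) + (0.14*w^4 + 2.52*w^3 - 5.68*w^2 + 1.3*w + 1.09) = 0.14*w^4 + 3.33*w^3 - 5.03*w^2 + 3.12*w - 2.42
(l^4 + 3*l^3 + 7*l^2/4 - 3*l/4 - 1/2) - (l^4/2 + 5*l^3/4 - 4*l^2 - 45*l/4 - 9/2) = l^4/2 + 7*l^3/4 + 23*l^2/4 + 21*l/2 + 4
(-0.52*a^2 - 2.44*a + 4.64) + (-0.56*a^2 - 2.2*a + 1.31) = -1.08*a^2 - 4.64*a + 5.95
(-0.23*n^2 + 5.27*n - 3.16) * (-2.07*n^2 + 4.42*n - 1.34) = 0.4761*n^4 - 11.9255*n^3 + 30.1428*n^2 - 21.029*n + 4.2344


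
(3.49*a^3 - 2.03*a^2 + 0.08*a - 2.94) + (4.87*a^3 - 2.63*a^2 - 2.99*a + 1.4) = 8.36*a^3 - 4.66*a^2 - 2.91*a - 1.54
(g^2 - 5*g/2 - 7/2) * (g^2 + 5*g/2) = g^4 - 39*g^2/4 - 35*g/4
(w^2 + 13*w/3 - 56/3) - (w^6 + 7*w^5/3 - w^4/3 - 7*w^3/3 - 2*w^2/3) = -w^6 - 7*w^5/3 + w^4/3 + 7*w^3/3 + 5*w^2/3 + 13*w/3 - 56/3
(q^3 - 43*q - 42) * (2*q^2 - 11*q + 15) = 2*q^5 - 11*q^4 - 71*q^3 + 389*q^2 - 183*q - 630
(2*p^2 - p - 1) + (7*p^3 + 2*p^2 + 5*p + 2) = 7*p^3 + 4*p^2 + 4*p + 1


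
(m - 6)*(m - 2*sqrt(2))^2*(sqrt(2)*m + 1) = sqrt(2)*m^4 - 6*sqrt(2)*m^3 - 7*m^3 + 4*sqrt(2)*m^2 + 42*m^2 - 24*sqrt(2)*m + 8*m - 48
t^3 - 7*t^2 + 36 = (t - 6)*(t - 3)*(t + 2)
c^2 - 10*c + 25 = (c - 5)^2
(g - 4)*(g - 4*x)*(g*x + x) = g^3*x - 4*g^2*x^2 - 3*g^2*x + 12*g*x^2 - 4*g*x + 16*x^2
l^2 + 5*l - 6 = (l - 1)*(l + 6)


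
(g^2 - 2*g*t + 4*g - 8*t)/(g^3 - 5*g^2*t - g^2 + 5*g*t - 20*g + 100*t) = (-g + 2*t)/(-g^2 + 5*g*t + 5*g - 25*t)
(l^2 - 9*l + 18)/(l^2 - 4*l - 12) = (l - 3)/(l + 2)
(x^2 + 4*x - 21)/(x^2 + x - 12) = (x + 7)/(x + 4)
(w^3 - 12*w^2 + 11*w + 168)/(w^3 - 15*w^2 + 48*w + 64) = (w^2 - 4*w - 21)/(w^2 - 7*w - 8)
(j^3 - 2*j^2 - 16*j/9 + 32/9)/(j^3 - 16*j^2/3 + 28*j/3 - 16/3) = (j + 4/3)/(j - 2)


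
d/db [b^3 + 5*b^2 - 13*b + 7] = 3*b^2 + 10*b - 13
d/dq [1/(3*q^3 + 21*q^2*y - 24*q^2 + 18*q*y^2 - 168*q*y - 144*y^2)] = (-3*q^2 - 14*q*y + 16*q - 6*y^2 + 56*y)/(3*(q^3 + 7*q^2*y - 8*q^2 + 6*q*y^2 - 56*q*y - 48*y^2)^2)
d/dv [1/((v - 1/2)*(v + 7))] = 2*(-4*v - 13)/(4*v^4 + 52*v^3 + 141*v^2 - 182*v + 49)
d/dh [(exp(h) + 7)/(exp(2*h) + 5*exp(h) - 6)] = (-(exp(h) + 7)*(2*exp(h) + 5) + exp(2*h) + 5*exp(h) - 6)*exp(h)/(exp(2*h) + 5*exp(h) - 6)^2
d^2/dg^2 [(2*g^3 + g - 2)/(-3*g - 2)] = 12*(-3*g^3 - 6*g^2 - 4*g + 4)/(27*g^3 + 54*g^2 + 36*g + 8)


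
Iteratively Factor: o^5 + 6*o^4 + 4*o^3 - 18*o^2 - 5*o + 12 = (o + 4)*(o^4 + 2*o^3 - 4*o^2 - 2*o + 3) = (o + 1)*(o + 4)*(o^3 + o^2 - 5*o + 3) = (o - 1)*(o + 1)*(o + 4)*(o^2 + 2*o - 3) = (o - 1)*(o + 1)*(o + 3)*(o + 4)*(o - 1)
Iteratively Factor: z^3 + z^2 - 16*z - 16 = (z - 4)*(z^2 + 5*z + 4) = (z - 4)*(z + 4)*(z + 1)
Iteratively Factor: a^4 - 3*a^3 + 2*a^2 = (a - 1)*(a^3 - 2*a^2) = a*(a - 1)*(a^2 - 2*a) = a*(a - 2)*(a - 1)*(a)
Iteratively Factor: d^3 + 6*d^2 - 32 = (d + 4)*(d^2 + 2*d - 8) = (d + 4)^2*(d - 2)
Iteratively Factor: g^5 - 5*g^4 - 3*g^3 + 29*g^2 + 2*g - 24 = (g + 1)*(g^4 - 6*g^3 + 3*g^2 + 26*g - 24) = (g - 3)*(g + 1)*(g^3 - 3*g^2 - 6*g + 8) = (g - 4)*(g - 3)*(g + 1)*(g^2 + g - 2) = (g - 4)*(g - 3)*(g + 1)*(g + 2)*(g - 1)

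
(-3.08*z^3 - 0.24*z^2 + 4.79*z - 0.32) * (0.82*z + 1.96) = -2.5256*z^4 - 6.2336*z^3 + 3.4574*z^2 + 9.126*z - 0.6272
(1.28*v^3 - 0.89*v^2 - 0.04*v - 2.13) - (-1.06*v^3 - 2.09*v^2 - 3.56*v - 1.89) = 2.34*v^3 + 1.2*v^2 + 3.52*v - 0.24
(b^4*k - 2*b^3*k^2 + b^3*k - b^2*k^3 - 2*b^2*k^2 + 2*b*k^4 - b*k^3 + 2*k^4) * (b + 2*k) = b^5*k + b^4*k - 5*b^3*k^3 - 5*b^2*k^3 + 4*b*k^5 + 4*k^5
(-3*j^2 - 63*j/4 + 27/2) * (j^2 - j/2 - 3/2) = -3*j^4 - 57*j^3/4 + 207*j^2/8 + 135*j/8 - 81/4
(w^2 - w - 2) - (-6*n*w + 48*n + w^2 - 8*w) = 6*n*w - 48*n + 7*w - 2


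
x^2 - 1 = (x - 1)*(x + 1)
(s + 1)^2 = s^2 + 2*s + 1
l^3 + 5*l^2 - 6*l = l*(l - 1)*(l + 6)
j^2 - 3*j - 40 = (j - 8)*(j + 5)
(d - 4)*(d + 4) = d^2 - 16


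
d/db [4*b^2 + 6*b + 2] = 8*b + 6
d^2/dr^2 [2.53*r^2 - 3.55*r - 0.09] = 5.06000000000000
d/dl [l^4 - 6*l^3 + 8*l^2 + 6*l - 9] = 4*l^3 - 18*l^2 + 16*l + 6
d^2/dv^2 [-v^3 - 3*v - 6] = -6*v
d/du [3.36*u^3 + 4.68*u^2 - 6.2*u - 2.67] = 10.08*u^2 + 9.36*u - 6.2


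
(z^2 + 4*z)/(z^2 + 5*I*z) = (z + 4)/(z + 5*I)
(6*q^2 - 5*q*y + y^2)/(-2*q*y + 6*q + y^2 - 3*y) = (-3*q + y)/(y - 3)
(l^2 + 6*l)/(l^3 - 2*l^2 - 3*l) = (l + 6)/(l^2 - 2*l - 3)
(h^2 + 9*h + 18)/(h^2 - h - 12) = (h + 6)/(h - 4)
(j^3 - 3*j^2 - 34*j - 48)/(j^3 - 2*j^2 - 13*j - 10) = (j^2 - 5*j - 24)/(j^2 - 4*j - 5)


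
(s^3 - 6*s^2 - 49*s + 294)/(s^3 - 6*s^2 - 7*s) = (s^2 + s - 42)/(s*(s + 1))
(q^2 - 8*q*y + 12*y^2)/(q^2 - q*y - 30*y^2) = (q - 2*y)/(q + 5*y)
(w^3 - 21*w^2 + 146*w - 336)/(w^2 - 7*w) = w - 14 + 48/w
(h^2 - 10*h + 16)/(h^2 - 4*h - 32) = (h - 2)/(h + 4)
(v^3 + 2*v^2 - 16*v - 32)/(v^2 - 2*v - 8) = v + 4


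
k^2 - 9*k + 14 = (k - 7)*(k - 2)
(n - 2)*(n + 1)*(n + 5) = n^3 + 4*n^2 - 7*n - 10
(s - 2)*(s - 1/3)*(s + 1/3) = s^3 - 2*s^2 - s/9 + 2/9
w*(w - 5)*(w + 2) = w^3 - 3*w^2 - 10*w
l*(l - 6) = l^2 - 6*l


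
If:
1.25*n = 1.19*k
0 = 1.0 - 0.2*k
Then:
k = 5.00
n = 4.76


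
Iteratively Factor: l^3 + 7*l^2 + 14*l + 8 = (l + 2)*(l^2 + 5*l + 4) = (l + 1)*(l + 2)*(l + 4)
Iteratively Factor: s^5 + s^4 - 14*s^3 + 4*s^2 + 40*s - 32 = (s + 4)*(s^4 - 3*s^3 - 2*s^2 + 12*s - 8) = (s - 1)*(s + 4)*(s^3 - 2*s^2 - 4*s + 8) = (s - 2)*(s - 1)*(s + 4)*(s^2 - 4) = (s - 2)^2*(s - 1)*(s + 4)*(s + 2)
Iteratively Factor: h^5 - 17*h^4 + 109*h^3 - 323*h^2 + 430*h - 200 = (h - 4)*(h^4 - 13*h^3 + 57*h^2 - 95*h + 50) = (h - 5)*(h - 4)*(h^3 - 8*h^2 + 17*h - 10) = (h - 5)^2*(h - 4)*(h^2 - 3*h + 2) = (h - 5)^2*(h - 4)*(h - 2)*(h - 1)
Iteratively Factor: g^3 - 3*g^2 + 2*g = (g - 1)*(g^2 - 2*g) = (g - 2)*(g - 1)*(g)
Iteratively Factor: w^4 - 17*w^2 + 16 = (w - 1)*(w^3 + w^2 - 16*w - 16) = (w - 4)*(w - 1)*(w^2 + 5*w + 4) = (w - 4)*(w - 1)*(w + 1)*(w + 4)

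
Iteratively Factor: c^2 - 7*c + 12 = (c - 4)*(c - 3)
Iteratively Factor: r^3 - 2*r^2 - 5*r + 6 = (r + 2)*(r^2 - 4*r + 3) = (r - 3)*(r + 2)*(r - 1)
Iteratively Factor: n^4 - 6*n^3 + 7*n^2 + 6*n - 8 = (n - 1)*(n^3 - 5*n^2 + 2*n + 8) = (n - 2)*(n - 1)*(n^2 - 3*n - 4) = (n - 2)*(n - 1)*(n + 1)*(n - 4)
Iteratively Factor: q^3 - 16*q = (q)*(q^2 - 16) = q*(q + 4)*(q - 4)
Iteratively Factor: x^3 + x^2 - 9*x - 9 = (x - 3)*(x^2 + 4*x + 3) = (x - 3)*(x + 3)*(x + 1)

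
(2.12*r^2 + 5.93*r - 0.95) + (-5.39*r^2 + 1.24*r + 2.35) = -3.27*r^2 + 7.17*r + 1.4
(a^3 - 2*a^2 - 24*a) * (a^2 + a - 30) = a^5 - a^4 - 56*a^3 + 36*a^2 + 720*a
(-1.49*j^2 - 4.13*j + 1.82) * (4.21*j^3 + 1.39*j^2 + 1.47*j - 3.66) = -6.2729*j^5 - 19.4584*j^4 - 0.268799999999999*j^3 + 1.9121*j^2 + 17.7912*j - 6.6612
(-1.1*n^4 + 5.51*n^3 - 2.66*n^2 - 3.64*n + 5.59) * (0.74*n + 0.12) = -0.814*n^5 + 3.9454*n^4 - 1.3072*n^3 - 3.0128*n^2 + 3.6998*n + 0.6708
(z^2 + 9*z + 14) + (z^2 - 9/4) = 2*z^2 + 9*z + 47/4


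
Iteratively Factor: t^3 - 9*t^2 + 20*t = (t - 5)*(t^2 - 4*t) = t*(t - 5)*(t - 4)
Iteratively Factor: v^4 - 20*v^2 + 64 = (v + 4)*(v^3 - 4*v^2 - 4*v + 16) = (v + 2)*(v + 4)*(v^2 - 6*v + 8) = (v - 4)*(v + 2)*(v + 4)*(v - 2)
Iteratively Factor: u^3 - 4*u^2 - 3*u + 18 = (u + 2)*(u^2 - 6*u + 9) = (u - 3)*(u + 2)*(u - 3)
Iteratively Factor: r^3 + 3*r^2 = (r + 3)*(r^2) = r*(r + 3)*(r)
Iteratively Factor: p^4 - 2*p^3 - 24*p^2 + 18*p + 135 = (p - 5)*(p^3 + 3*p^2 - 9*p - 27) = (p - 5)*(p + 3)*(p^2 - 9) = (p - 5)*(p - 3)*(p + 3)*(p + 3)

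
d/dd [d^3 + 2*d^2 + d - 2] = 3*d^2 + 4*d + 1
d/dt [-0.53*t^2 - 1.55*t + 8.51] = -1.06*t - 1.55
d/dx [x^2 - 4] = 2*x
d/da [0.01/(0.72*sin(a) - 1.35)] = -0.0072*cos(a)/(0.72*sin(a) - 1.35)^2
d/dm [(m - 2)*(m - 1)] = 2*m - 3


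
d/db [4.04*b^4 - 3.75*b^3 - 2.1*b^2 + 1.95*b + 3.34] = 16.16*b^3 - 11.25*b^2 - 4.2*b + 1.95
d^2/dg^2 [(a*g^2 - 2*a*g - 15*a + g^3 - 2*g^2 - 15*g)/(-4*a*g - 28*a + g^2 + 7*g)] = 2*((-4*a + 2*g + 7)^2*(-a*g^2 + 2*a*g + 15*a - g^3 + 2*g^2 + 15*g) + (-a - 3*g + 2)*(4*a*g + 28*a - g^2 - 7*g)^2 + (4*a*g + 28*a - g^2 - 7*g)*(-a*g^2 + 2*a*g + 15*a - g^3 + 2*g^2 + 15*g + (-4*a + 2*g + 7)*(-2*a*g + 2*a - 3*g^2 + 4*g + 15)))/(4*a*g + 28*a - g^2 - 7*g)^3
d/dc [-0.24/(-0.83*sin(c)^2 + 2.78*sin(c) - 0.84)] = (0.6672 - 0.3984*sin(c))*cos(c)/(0.83*sin(c)^2 - 2.78*sin(c) + 0.84)^2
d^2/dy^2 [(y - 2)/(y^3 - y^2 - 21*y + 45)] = 2*(3*y^3 + 3*y^2 + 29*y - 3)/(y^7 + 3*y^6 - 51*y^5 - 73*y^4 + 1011*y^3 - 135*y^2 - 7425*y + 10125)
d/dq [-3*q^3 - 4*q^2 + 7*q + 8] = -9*q^2 - 8*q + 7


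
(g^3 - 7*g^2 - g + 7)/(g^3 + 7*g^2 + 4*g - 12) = (g^2 - 6*g - 7)/(g^2 + 8*g + 12)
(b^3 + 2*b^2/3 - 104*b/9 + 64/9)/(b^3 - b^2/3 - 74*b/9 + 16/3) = (b + 4)/(b + 3)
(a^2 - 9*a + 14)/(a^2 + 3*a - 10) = (a - 7)/(a + 5)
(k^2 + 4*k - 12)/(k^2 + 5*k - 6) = (k - 2)/(k - 1)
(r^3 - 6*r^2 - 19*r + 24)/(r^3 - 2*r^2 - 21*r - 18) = (r^2 - 9*r + 8)/(r^2 - 5*r - 6)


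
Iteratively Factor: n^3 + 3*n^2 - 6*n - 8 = (n + 1)*(n^2 + 2*n - 8) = (n - 2)*(n + 1)*(n + 4)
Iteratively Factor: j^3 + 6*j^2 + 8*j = (j + 4)*(j^2 + 2*j) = (j + 2)*(j + 4)*(j)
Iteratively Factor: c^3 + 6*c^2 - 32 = (c + 4)*(c^2 + 2*c - 8) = (c + 4)^2*(c - 2)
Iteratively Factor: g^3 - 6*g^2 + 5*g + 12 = (g + 1)*(g^2 - 7*g + 12) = (g - 4)*(g + 1)*(g - 3)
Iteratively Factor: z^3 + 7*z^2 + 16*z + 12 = (z + 3)*(z^2 + 4*z + 4) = (z + 2)*(z + 3)*(z + 2)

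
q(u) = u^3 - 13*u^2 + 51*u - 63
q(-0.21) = -74.29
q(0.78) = -30.65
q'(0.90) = 30.03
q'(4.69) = -4.95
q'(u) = 3*u^2 - 26*u + 51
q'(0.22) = 45.43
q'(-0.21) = 56.59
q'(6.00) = 3.00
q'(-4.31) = 218.79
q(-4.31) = -604.36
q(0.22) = -52.40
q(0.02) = -61.99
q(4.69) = -6.60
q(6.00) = -9.00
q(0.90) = -26.90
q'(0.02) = 50.48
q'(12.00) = 171.00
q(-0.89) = -119.39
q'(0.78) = 32.55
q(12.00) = 405.00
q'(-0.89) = 76.52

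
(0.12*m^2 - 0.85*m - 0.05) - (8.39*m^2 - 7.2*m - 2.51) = -8.27*m^2 + 6.35*m + 2.46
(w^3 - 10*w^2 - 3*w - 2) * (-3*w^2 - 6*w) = -3*w^5 + 24*w^4 + 69*w^3 + 24*w^2 + 12*w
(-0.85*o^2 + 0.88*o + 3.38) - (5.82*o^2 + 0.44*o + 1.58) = -6.67*o^2 + 0.44*o + 1.8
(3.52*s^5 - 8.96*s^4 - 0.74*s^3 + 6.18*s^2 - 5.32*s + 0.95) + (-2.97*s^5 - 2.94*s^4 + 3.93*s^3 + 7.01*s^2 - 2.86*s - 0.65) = 0.55*s^5 - 11.9*s^4 + 3.19*s^3 + 13.19*s^2 - 8.18*s + 0.3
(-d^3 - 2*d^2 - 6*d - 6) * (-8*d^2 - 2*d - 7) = 8*d^5 + 18*d^4 + 59*d^3 + 74*d^2 + 54*d + 42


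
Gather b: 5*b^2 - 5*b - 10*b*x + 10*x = 5*b^2 + b*(-10*x - 5) + 10*x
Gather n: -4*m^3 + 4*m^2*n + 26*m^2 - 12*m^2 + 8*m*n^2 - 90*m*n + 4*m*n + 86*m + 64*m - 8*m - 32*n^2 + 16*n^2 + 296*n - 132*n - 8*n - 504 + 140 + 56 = -4*m^3 + 14*m^2 + 142*m + n^2*(8*m - 16) + n*(4*m^2 - 86*m + 156) - 308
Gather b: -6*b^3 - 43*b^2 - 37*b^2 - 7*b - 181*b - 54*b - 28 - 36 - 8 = -6*b^3 - 80*b^2 - 242*b - 72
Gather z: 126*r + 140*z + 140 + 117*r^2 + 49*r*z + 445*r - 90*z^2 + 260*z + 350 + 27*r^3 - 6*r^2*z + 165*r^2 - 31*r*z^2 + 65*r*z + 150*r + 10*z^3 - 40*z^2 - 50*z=27*r^3 + 282*r^2 + 721*r + 10*z^3 + z^2*(-31*r - 130) + z*(-6*r^2 + 114*r + 350) + 490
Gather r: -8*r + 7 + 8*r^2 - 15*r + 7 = 8*r^2 - 23*r + 14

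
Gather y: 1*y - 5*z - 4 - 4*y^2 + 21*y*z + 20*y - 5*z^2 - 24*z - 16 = -4*y^2 + y*(21*z + 21) - 5*z^2 - 29*z - 20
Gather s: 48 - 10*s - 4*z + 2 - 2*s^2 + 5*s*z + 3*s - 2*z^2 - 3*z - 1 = -2*s^2 + s*(5*z - 7) - 2*z^2 - 7*z + 49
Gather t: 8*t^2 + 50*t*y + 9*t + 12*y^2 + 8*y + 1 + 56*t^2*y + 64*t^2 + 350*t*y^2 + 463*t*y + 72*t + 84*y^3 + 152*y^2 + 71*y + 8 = t^2*(56*y + 72) + t*(350*y^2 + 513*y + 81) + 84*y^3 + 164*y^2 + 79*y + 9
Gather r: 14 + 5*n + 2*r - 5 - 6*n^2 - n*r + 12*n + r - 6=-6*n^2 + 17*n + r*(3 - n) + 3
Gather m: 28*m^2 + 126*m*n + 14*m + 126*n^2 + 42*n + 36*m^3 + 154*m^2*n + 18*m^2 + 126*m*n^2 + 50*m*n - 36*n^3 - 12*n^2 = 36*m^3 + m^2*(154*n + 46) + m*(126*n^2 + 176*n + 14) - 36*n^3 + 114*n^2 + 42*n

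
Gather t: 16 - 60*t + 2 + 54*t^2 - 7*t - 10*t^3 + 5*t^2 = -10*t^3 + 59*t^2 - 67*t + 18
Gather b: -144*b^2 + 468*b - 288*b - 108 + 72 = -144*b^2 + 180*b - 36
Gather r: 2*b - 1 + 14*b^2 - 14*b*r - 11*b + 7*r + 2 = 14*b^2 - 9*b + r*(7 - 14*b) + 1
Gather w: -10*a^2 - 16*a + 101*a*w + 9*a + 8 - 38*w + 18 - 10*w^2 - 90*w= -10*a^2 - 7*a - 10*w^2 + w*(101*a - 128) + 26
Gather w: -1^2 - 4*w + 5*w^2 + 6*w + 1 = 5*w^2 + 2*w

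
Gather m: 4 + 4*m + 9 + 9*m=13*m + 13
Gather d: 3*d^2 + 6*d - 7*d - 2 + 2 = 3*d^2 - d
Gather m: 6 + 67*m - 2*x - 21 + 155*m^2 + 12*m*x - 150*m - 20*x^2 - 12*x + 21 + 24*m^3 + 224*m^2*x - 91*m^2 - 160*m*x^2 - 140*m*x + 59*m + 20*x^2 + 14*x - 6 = 24*m^3 + m^2*(224*x + 64) + m*(-160*x^2 - 128*x - 24)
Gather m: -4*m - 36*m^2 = -36*m^2 - 4*m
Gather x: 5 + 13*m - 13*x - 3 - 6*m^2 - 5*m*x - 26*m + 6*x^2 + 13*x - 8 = -6*m^2 - 5*m*x - 13*m + 6*x^2 - 6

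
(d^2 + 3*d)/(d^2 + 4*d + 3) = d/(d + 1)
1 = 1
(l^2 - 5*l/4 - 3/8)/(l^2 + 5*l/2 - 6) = (l + 1/4)/(l + 4)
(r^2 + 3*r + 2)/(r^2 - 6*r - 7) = (r + 2)/(r - 7)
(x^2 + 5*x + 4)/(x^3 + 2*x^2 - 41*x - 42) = (x + 4)/(x^2 + x - 42)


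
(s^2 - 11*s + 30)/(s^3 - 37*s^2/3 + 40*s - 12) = 3*(s - 5)/(3*s^2 - 19*s + 6)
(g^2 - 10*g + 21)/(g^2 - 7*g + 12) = (g - 7)/(g - 4)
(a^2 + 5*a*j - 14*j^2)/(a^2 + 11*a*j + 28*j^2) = (a - 2*j)/(a + 4*j)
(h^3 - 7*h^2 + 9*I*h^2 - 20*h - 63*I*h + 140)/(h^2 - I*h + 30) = (h^2 + h*(-7 + 4*I) - 28*I)/(h - 6*I)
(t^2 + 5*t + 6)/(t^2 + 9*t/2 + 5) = 2*(t + 3)/(2*t + 5)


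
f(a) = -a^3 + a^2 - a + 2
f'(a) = -3*a^2 + 2*a - 1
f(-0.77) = 3.82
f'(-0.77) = -4.32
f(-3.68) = 69.06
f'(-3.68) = -48.99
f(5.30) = -124.09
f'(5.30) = -74.67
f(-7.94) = 573.55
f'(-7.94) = -206.01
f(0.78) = 1.35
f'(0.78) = -1.27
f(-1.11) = 5.71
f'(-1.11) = -6.92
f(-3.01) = 41.34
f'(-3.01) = -34.20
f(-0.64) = 3.31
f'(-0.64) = -3.51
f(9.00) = -655.00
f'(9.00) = -226.00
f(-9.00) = 821.00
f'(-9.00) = -262.00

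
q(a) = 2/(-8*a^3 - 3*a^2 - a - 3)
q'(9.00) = 0.00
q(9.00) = 0.00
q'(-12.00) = 0.00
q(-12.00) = 0.00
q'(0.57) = 0.67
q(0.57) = -0.33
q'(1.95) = 0.04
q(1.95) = -0.03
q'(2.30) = 0.02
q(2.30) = -0.02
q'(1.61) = 0.07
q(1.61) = -0.04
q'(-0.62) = 4.92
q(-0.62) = -1.23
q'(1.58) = 0.07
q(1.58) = -0.05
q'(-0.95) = 7.68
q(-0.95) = 0.95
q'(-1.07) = 2.24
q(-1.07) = 0.45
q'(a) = 2*(24*a^2 + 6*a + 1)/(-8*a^3 - 3*a^2 - a - 3)^2 = 2*(24*a^2 + 6*a + 1)/(8*a^3 + 3*a^2 + a + 3)^2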